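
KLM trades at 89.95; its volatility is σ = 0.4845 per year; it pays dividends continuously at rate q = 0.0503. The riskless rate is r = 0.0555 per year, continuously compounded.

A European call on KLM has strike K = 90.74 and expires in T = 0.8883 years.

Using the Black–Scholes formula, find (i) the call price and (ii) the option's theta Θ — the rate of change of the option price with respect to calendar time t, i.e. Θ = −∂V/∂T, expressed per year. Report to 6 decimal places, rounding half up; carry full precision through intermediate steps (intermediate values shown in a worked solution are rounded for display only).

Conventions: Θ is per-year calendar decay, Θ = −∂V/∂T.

price = 15.390248
Θ = -8.019209

σ√T = 0.4845·√0.8883 = 0.456640
d₁ = (ln(S/K) + (r−q+σ²/2)T) / (σ√T) = (ln(89.95/90.74) + (0.0555−0.0503+0.4845²/2)·0.8883) / 0.456640 = (-0.008744 + 0.108879) / 0.456640 = 0.219286
d₂ = d₁ − σ√T = 0.219286 − 0.456640 = -0.237354
e^{−rT} = 0.951895
e^{−qT} = 0.956302
N(d₁) = 0.586786,  N(d₂) = 0.406191
Call price V = S·e^{−qT}·N(d₁) − K·e^{−rT}·N(d₂) = 50.474995 − 35.084747 = 15.390248
φ(d₁) = (1/√(2π))·e^{−d₁²/2} = 0.389465
Θ = −S·e^{−qT}·φ(d₁)·σ/(2√T) + q·S·e^{−qT}·N(d₁) − r·K·e^{−rT}·N(d₂) = −8.610898 + 2.538892 − 1.947203 = -8.019209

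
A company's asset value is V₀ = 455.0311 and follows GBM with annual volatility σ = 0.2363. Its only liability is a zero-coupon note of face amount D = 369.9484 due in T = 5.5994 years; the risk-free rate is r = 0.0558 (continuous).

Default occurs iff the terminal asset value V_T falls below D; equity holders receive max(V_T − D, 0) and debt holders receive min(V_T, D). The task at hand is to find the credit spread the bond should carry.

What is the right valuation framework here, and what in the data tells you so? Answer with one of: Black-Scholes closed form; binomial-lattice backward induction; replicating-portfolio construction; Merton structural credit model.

Key observation: assets follow a GBM and default happens iff V_T < 369.9484; valuing claims on that split (equity as a call, risky debt as the residual) is the structural model's definition.

framework: Merton structural credit model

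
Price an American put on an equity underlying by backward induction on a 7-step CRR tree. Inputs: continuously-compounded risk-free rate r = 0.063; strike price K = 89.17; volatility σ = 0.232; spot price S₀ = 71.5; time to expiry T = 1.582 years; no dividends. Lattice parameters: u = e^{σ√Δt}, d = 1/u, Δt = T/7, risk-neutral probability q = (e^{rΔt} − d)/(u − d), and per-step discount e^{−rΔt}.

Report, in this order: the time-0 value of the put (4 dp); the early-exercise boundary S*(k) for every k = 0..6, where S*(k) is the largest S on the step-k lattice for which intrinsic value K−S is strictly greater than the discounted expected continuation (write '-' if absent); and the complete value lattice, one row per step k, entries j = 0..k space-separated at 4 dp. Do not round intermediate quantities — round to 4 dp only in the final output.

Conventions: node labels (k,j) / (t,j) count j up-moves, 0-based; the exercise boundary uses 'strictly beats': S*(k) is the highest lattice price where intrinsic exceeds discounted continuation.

price = 17.6700
boundary = 71.5000 64.0335 71.5000 64.0335 71.5000 64.0335 71.5000
tree:
17.6700
25.1365 11.6066
31.8234 17.6700 6.6955
37.8119 25.1365 11.0970 3.0844
43.1751 31.8234 17.6700 5.7335 0.8857
47.9782 37.8119 25.1365 10.3148 1.9417 0.0000
52.2797 43.1751 31.8234 17.6700 4.2570 0.0000 0.0000
56.1321 47.9782 37.8119 25.1365 9.3328 0.0000 0.0000 0.0000

Δt=0.22600, u=1.11660, d=0.89557, q=0.53733, disc=e^(-rΔt)=0.98586
k=7 terminal: V=max(K-S,0) → 56.1321 47.9782 37.8119 25.1365 9.3328 0.0000 0.0000 0.0000
k=6: j=0 S=36.8903 intr=52.2797 cont=51.0191 V=52.2797[EX]; j=1 S=45.9949 intr=43.1751 cont=41.9145 V=43.1751[EX]; j=2 S=57.3466 intr=31.8234 cont=30.5627 V=31.8234[EX]; j=3 S=71.5000 intr=17.6700 cont=16.4094 V=17.6700[EX]; j=4 S=89.1465 intr=0.0235 cont=4.2570 V=4.2570[hold]; j=5 S=111.1481 intr=0.0000 cont=0.0000 V=0.0000[hold]; j=6 S=138.5799 intr=0.0000 cont=0.0000 V=0.0000[hold]  S*(6)=71.5000
k=5: j=0 S=41.1918 intr=47.9782 cont=46.7176 V=47.9782[EX]; j=1 S=51.3581 intr=37.8119 cont=36.5513 V=37.8119[EX]; j=2 S=64.0335 intr=25.1365 cont=23.8759 V=25.1365[EX]; j=3 S=79.8372 intr=9.3328 cont=10.3148 V=10.3148[hold]; j=4 S=99.5412 intr=0.0000 cont=1.9417 V=1.9417[hold]; j=5 S=124.1084 intr=0.0000 cont=0.0000 V=0.0000[hold]  S*(5)=64.0335
k=4: j=0 S=45.9949 intr=43.1751 cont=41.9145 V=43.1751[EX]; j=1 S=57.3466 intr=31.8234 cont=30.5627 V=31.8234[EX]; j=2 S=71.5000 intr=17.6700 cont=16.9296 V=17.6700[EX]; j=3 S=89.1465 intr=0.0235 cont=5.7335 V=5.7335[hold]; j=4 S=111.1481 intr=0.0000 cont=0.8857 V=0.8857[hold]  S*(4)=71.5000
k=3: j=0 S=51.3581 intr=37.8119 cont=36.5513 V=37.8119[EX]; j=1 S=64.0335 intr=25.1365 cont=23.8759 V=25.1365[EX]; j=2 S=79.8372 intr=9.3328 cont=11.0970 V=11.0970[hold]; j=3 S=99.5412 intr=0.0000 cont=3.0844 V=3.0844[hold]  S*(3)=64.0335
k=2: j=0 S=57.3466 intr=31.8234 cont=30.5627 V=31.8234[EX]; j=1 S=71.5000 intr=17.6700 cont=17.3439 V=17.6700[EX]; j=2 S=89.1465 intr=0.0235 cont=6.6955 V=6.6955[hold]  S*(2)=71.5000
k=1: j=0 S=64.0335 intr=25.1365 cont=23.8759 V=25.1365[EX]; j=1 S=79.8372 intr=9.3328 cont=11.6066 V=11.6066[hold]  S*(1)=64.0335
k=0: j=0 S=71.5000 intr=17.6700 cont=17.6139 V=17.6700[EX]  S*(0)=71.5000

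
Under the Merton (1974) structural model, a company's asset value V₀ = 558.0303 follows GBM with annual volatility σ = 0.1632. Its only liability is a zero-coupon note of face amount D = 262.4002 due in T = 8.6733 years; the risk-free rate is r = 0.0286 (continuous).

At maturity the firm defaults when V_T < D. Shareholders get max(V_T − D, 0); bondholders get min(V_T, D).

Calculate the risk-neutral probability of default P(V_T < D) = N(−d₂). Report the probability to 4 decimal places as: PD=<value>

PD=0.0325

Apply the equity-as-call identities (strike 262.4002, horizon 8.6733 years):
d₁ = [ln(V₀/D) + (r + σ²/2)T] / (σ√T)
   = [ln(558.0303/262.4002) + (0.0286 + 0.5·0.1632²)·8.6733] / (0.1632·√8.6733)
   = [0.754542 + 0.363560] / 0.480632 = 2.326318
d₂ = d₁ − σ√T = 2.326318 − 0.480632 = 1.845687
risk-neutral PD = N(−d₂) = N(-1.845687) = 0.032469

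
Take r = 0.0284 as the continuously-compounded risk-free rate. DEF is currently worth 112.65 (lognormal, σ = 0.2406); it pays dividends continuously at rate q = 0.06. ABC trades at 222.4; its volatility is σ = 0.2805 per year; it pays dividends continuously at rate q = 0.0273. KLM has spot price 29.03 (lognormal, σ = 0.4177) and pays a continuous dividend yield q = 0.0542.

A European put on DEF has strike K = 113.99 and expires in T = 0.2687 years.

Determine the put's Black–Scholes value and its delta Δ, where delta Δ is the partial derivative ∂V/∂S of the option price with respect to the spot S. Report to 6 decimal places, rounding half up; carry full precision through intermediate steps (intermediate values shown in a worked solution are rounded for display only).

price = 6.779415
Δ = -0.531404

σ√T = 0.2406·√0.2687 = 0.124718
d₁ = (ln(S/K) + (r−q+σ²/2)T) / (σ√T) = (ln(112.65/113.99) + (0.0284−0.06+0.2406²/2)·0.2687) / 0.124718 = (-0.011825 − 0.000714) / 0.124718 = -0.100536
d₂ = d₁ − σ√T = -0.100536 − 0.124718 = -0.225254
e^{−rT} = 0.992398
e^{−qT} = 0.984007
N(−d₁) = 0.540041,  N(−d₂) = 0.589109
Put price V = K·e^{−rT}·N(−d₂) − S·e^{−qT}·N(−d₁) = 66.642068 − 59.862653 = 6.779415
Δ = −e^{−qT}·N(−d₁) = -0.531404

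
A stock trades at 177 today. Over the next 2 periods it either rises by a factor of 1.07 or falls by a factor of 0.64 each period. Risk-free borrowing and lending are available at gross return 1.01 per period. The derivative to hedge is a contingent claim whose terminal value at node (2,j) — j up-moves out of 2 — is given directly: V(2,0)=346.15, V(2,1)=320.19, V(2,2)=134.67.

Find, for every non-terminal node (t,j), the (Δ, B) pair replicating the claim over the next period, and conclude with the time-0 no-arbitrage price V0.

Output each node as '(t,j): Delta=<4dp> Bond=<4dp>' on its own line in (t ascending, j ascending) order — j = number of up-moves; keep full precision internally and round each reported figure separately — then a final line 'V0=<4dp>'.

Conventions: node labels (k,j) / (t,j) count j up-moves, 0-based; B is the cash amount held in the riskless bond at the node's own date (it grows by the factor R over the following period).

Under the risk-neutral measure, an up-move has probability p* = (R−d)/(u−d) = 0.8605 and values discount at R = 1.01.
Payoffs at expiry: V(2,0)=346.1500, V(2,1)=320.1900, V(2,2)=134.6700
Node (1,0) S=113.2800: V=(p*·320.1900+(1−p*)·346.1500)/1.01=320.6063; Δ=(320.1900−346.1500)/(121.2096−72.4992)=-0.5329; B=V−Δ·S=380.9784
Node (1,1) S=189.3900: V=(p*·134.6700+(1−p*)·320.1900)/1.01=158.9668; Δ=(134.6700−320.1900)/(202.6473−121.2096)=-2.2781; B=V−Δ·S=590.4087
Node (0,0) S=177.0000: V=(p*·158.9668+(1−p*)·320.6063)/1.01=179.7239; Δ=(158.9668−320.6063)/(189.3900−113.2800)=-2.1238; B=V−Δ·S=555.6296
Check: Δ(0,0)·S0 + B(0,0) = 179.7239 = V0.

(0,0): Delta=-2.1238 Bond=555.6296
(1,0): Delta=-0.5329 Bond=380.9784
(1,1): Delta=-2.2781 Bond=590.4087
V0=179.7239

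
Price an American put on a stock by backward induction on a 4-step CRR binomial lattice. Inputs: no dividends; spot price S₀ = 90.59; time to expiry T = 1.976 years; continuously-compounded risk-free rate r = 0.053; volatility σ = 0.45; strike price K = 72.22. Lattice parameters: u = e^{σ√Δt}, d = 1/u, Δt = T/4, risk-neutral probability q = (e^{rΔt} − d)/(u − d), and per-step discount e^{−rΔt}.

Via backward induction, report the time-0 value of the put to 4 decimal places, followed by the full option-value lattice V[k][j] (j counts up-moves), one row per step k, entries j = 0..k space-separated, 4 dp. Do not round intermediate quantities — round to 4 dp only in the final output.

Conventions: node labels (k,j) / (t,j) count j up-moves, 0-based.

params: Δt=0.49400 u=1.37202 d=0.72885 q=0.46283 e^(-rΔt)=0.97416
t_4 payoffs: 46.6553 24.0962 0.0000 0.0000 0.0000
k=3: node(3,0) S=35.0752 payoff=37.1448 vs cont=35.2785 → 37.1448 [stop]  node(3,1) S=66.0268 payoff=6.1932 vs cont=12.6093 → 12.6093 [wait]  node(3,2) S=124.2912 payoff=0.0000 vs cont=0.0000 → 0.0000 [wait]  node(3,3) S=233.9701 payoff=0.0000 vs cont=0.0000 → 0.0000 [wait]
k=2: node(2,0) S=48.1238 payoff=24.0962 vs cont=25.1226 → 25.1226 [wait]  node(2,1) S=90.5900 payoff=0.0000 vs cont=6.5983 → 6.5983 [wait]  node(2,2) S=170.5298 payoff=0.0000 vs cont=0.0000 → 0.0000 [wait]
k=1: node(1,0) S=66.0268 payoff=6.1932 vs cont=16.1214 → 16.1214 [wait]  node(1,1) S=124.2912 payoff=0.0000 vs cont=3.4528 → 3.4528 [wait]
k=0: node(0,0) S=90.5900 payoff=0.0000 vs cont=9.9930 → 9.9930 [wait]

price = 9.9930
tree:
9.9930
16.1214 3.4528
25.1226 6.5983 0.0000
37.1448 12.6093 0.0000 0.0000
46.6553 24.0962 0.0000 0.0000 0.0000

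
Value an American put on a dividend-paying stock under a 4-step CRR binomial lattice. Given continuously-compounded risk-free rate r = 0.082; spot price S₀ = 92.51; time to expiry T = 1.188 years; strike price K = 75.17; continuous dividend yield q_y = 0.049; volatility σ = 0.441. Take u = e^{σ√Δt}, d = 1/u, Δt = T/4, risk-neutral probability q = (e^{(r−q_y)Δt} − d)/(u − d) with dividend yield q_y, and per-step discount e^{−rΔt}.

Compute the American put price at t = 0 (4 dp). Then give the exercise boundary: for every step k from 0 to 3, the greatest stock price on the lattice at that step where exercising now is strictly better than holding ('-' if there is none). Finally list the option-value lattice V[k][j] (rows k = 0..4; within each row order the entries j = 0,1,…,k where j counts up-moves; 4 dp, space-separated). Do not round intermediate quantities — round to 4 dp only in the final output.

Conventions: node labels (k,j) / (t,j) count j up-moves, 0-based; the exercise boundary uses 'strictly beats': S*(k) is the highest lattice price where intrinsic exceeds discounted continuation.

Δt=0.29700  u=1.27167  d=0.78636  q=0.46050  discount=0.97594
step 4 (expiry): payoffs max(K−S,0) = 39.7960 17.9647 0.0000 0.0000 0.0000
step 3: (k=3,j=0): S=44.9842, K−S=30.1858, hold=29.0271 ⇒ V=30.1858 exercise | (k=3,j=1): S=72.7466, K−S=2.4234, hold=9.4588 ⇒ V=9.4588 continue | (k=3,j=2): S=117.6426, K−S=0.0000, hold=0.0000 ⇒ V=0.0000 continue | (k=3,j=3): S=190.2467, K−S=0.0000, hold=0.0000 ⇒ V=0.0000 continue  boundary S*=44.9842
step 2: (k=2,j=0): S=57.2053, K−S=17.9647, hold=20.1444 ⇒ V=20.1444 continue | (k=2,j=1): S=92.5100, K−S=0.0000, hold=4.9803 ⇒ V=4.9803 continue | (k=2,j=2): S=149.6032, K−S=0.0000, hold=0.0000 ⇒ V=0.0000 continue  boundary S*=-
step 1: (k=1,j=0): S=72.7466, K−S=2.4234, hold=12.8447 ⇒ V=12.8447 continue | (k=1,j=1): S=117.6426, K−S=0.0000, hold=2.6222 ⇒ V=2.6222 continue  boundary S*=-
step 0: (k=0,j=0): S=92.5100, K−S=0.0000, hold=7.9415 ⇒ V=7.9415 continue  boundary S*=-

price = 7.9415
boundary = - - - 44.9842
tree:
7.9415
12.8447 2.6222
20.1444 4.9803 0.0000
30.1858 9.4588 0.0000 0.0000
39.7960 17.9647 0.0000 0.0000 0.0000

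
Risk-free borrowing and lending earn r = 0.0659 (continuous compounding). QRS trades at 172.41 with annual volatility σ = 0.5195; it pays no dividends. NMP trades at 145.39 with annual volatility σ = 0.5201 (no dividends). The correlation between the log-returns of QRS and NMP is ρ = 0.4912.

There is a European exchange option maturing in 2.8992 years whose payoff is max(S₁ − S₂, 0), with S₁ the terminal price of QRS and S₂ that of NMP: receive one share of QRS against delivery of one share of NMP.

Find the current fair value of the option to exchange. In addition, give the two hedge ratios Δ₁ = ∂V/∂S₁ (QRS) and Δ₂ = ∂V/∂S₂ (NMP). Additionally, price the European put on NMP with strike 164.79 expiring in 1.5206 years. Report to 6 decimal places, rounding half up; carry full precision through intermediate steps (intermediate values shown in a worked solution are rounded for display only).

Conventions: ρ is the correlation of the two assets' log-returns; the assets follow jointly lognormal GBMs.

σ_eff = √(σ₁² + σ₂² − 2ρσ₁σ₂) = √(0.5195² + 0.5201² − 2·0.4912·0.5195·0.5201) = 0.524355
d₁ = (ln(S₁/S₂) + (q₂ − q₁ + σ_eff²/2)T) / (σ_eff√T) = (ln(172.41/145.39) + (0.0 − 0.0 + 0.137474)·2.8992) / 0.892820 = 0.637328
d₂ = d₁ − σ_eff√T = 0.637328 − 0.892820 = -0.255492
N(d₁) = 0.738044,  N(d₂) = 0.399172
V = S₁·e^{−q₁T}·N(d₁) − S₂·e^{−q₂T}·N(d₂) = 127.246251 − 58.035546 = 69.210705
Δ₁ = e^{−q₁T}·N(d₁) = 0.738044;  Δ₂ = −e^{−q₂T}·N(d₂) = -0.399172
[vanilla: NMP put K=164.79]
σ√T = 0.5201·√1.5206 = 0.641349
d₁ = (ln(S/K) + (r+σ²/2)T) / (σ√T) = (ln(145.39/164.79) + (0.0659+0.5201²/2)·1.5206) / 0.641349 = (-0.125252 + 0.305872) / 0.641349 = 0.281625
d₂ = d₁ − σ√T = 0.281625 − 0.641349 = -0.359724
e^{−rT} = 0.904650
N(−d₁) = 0.389116,  N(−d₂) = 0.640473
price = K·e^{−rT}·N(−d₂) − S·N(−d₁) = 95.479985 − 56.573533 = 38.906452

exchange price = 69.210705
Δ1 = 0.738044
Δ2 = -0.399172
price(NMP put K=164.79) = 38.906452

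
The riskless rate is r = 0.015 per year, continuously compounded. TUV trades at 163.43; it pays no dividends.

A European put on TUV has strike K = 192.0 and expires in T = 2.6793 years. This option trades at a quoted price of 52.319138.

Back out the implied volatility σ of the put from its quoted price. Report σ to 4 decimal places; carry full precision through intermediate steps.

At σ = 0.3665 the Black–Scholes value reproduces the quote:
σ√T = 0.3665·√2.6793 = 0.599908
d₁ = (ln(S/K) + (r+σ²/2)T) / (σ√T) = (ln(163.43/192.0) + (0.015+0.3665²/2)·2.6793) / 0.599908 = (-0.161111 + 0.220134) / 0.599908 = 0.098388
d₂ = d₁ − σ√T = 0.098388 − 0.599908 = -0.501520
e^{−rT} = 0.960607
N(−d₁) = 0.460812,  N(−d₂) = 0.691997
V = K·e^{−rT}·N(−d₂) − S·N(−d₁) = 127.629665 − 75.310528 = 52.319138 (matching the quote); vega is positive throughout, so no other σ reproduces this price

sigma = 0.3665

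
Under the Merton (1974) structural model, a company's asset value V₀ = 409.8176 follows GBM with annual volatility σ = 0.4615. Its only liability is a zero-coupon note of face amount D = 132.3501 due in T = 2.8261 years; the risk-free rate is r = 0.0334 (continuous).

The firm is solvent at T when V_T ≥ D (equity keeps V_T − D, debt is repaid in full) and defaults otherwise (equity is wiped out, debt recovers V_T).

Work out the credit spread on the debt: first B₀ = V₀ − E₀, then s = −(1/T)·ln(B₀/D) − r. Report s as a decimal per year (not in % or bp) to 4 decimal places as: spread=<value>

Work the structural quantities from V₀ = 409.8176 against face 132.3501:
d₁ = [ln(V₀/D) + (r + σ²/2)T] / (σ√T)
   = [ln(409.8176/132.3501) + (0.0334 + 0.5·0.4615²)·2.8261] / (0.4615·√2.8261)
   = [1.130261 + 0.395346] / 0.775828 = 1.966425
d₂ = d₁ − σ√T = 1.966425 − 0.775828 = 1.190597
N(d₁) = 0.975375,  N(d₂) = 0.883094,  e^(−rT) = 0.909926
E₀ = V₀·N(d₁) − D·e^(−rT)·N(d₂)
   = 409.8176·0.975375 − 132.3501·0.909926·0.883094 = 293.375951
B₀ = V₀ − E₀ = 409.8176 − 293.375951 = 116.441649
spread = −(1/T)·ln(B₀/D) − r = −(1/2.8261)·ln(116.441649/132.3501) − 0.0334 = 0.01191347

spread=0.0119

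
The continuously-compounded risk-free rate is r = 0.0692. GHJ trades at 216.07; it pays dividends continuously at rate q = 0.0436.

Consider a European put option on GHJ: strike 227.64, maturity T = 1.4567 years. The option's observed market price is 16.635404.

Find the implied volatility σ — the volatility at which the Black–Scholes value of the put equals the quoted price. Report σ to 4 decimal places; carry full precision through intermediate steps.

At σ = 0.1534 the Black–Scholes value reproduces the quote:
σ√T = 0.1534·√1.4567 = 0.185144
d₁ = (ln(S/K) + (r−q+σ²/2)T) / (σ√T) = (ln(216.07/227.64) + (0.0692−0.0436+0.1534²/2)·1.4567) / 0.185144 = (-0.052163 + 0.054431) / 0.185144 = 0.012248
d₂ = d₁ − σ√T = 0.012248 − 0.185144 = -0.172896
e^{−rT} = 0.904111
e^{−qT} = 0.938463
N(−d₁) = 0.495114,  N(−d₂) = 0.568633
V = K·e^{−rT}·N(−d₂) − S·e^{−qT}·N(−d₁) = 117.031415 − 100.396011 = 16.635404 (the quoted price), and the Black–Scholes price is strictly increasing in σ, so σ is unique

sigma = 0.1534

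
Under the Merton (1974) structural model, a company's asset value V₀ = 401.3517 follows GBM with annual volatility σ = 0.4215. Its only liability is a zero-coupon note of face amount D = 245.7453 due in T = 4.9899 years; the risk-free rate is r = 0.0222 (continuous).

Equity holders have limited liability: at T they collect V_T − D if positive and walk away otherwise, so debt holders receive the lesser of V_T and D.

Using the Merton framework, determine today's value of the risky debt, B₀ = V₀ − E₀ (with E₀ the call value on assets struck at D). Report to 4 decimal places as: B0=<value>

B0=178.2816

Work the structural quantities from V₀ = 401.3517 against face 245.7453:
d₁ = [ln(V₀/D) + (r + σ²/2)T] / (σ√T)
   = [ln(401.3517/245.7453) + (0.0222 + 0.5·0.4215²)·4.9899] / (0.4215·√4.9899)
   = [0.490542 + 0.554034] / 0.941550 = 1.109422
d₂ = d₁ − σ√T = 1.109422 − 0.941550 = 0.167872
N(d₁) = 0.866376,  N(d₂) = 0.566658,  e^(−rT) = 0.895139
E₀ = V₀·N(d₁) − D·e^(−rT)·N(d₂)
   = 401.3517·0.866376 − 245.7453·0.895139·0.566658 = 223.070129
B₀ = V₀ − E₀ = 401.3517 − 223.070129 = 178.281571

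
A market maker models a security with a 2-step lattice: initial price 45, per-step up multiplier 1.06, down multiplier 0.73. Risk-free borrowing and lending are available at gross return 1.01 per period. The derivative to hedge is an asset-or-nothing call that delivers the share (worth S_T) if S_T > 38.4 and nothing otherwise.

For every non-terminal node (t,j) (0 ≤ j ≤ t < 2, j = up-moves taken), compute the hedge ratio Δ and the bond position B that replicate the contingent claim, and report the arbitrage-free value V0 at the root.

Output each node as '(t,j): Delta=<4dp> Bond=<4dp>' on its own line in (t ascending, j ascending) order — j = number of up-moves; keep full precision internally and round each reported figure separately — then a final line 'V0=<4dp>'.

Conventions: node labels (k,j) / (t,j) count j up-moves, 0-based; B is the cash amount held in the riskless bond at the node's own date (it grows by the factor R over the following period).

(0,0): Delta=2.8604 Bond=-93.0325
(1,0): Delta=0.0000 Bond=0.0000
(1,1): Delta=3.2121 Bond=-110.7419
V0=35.6837

Arbitrage-free pricing uses the up-move probability p* = (R−d)/(u−d) = 0.8485, discounting each step at R = 1.01.
Payoffs at expiry: V(2,0)=0.0000, V(2,1)=0.0000, V(2,2)=50.5620
(1,0): S=32.8500. Δ = (V_up−V_dn)/(S_up−S_dn) = (0.0000−0.0000)/(34.8210−23.9805) = 0.0000. V = [p*·0.0000 + (1−p*)·0.0000]/1.01 = 0.0000. B = V − Δ·S = 0.0000.
(1,1): S=47.7000. Δ = (V_up−V_dn)/(S_up−S_dn) = (50.5620−0.0000)/(50.5620−34.8210) = 3.2121. V = [p*·50.5620 + (1−p*)·0.0000]/1.01 = 42.4763. B = V − Δ·S = -110.7419.
(0,0): S=45.0000. Δ = (V_up−V_dn)/(S_up−S_dn) = (42.4763−0.0000)/(47.7000−32.8500) = 2.8604. V = [p*·42.4763 + (1−p*)·0.0000]/1.01 = 35.6837. B = V − Δ·S = -93.0325.
Verification: the root portfolio costs Δ(0,0)·S0 + B(0,0) = 35.6837, matching V0.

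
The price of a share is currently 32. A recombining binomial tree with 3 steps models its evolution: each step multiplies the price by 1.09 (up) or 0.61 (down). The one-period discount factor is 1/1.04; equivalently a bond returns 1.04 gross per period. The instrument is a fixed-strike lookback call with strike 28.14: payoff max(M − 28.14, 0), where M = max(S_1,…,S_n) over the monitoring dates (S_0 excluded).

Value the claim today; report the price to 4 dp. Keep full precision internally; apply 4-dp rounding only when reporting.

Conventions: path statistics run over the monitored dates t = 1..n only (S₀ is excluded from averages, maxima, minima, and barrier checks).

With p* = (R−d)/(u−d) = 0.8958, sum probability × payoff across the paths and divide by R^3.
Enumerate all 2^3 = 8 price paths (U = up ×1.09, D = down ×0.61); each path with k up-moves has probability p*^k·(1−p*)^(3−k).
DDD: M=19.5200, payoff=0.0000, prob=0.001130
UDD: M=34.8800, payoff=6.7400, prob=0.009720
DUD: M=21.2768, payoff=0.0000, prob=0.009720
UUD: M=38.0192, payoff=9.8792, prob=0.083596
DDU: M=19.5200, payoff=0.0000, prob=0.009720
UDU: M=34.8800, payoff=6.7400, prob=0.083596
DUU: M=23.1917, payoff=0.0000, prob=0.083596
UUU: M=41.4409, payoff=13.3009, prob=0.718922
Price = Σ prob·payoff / R^3 = 11.017134 / 1.124864 = 9.7942

price = 9.7942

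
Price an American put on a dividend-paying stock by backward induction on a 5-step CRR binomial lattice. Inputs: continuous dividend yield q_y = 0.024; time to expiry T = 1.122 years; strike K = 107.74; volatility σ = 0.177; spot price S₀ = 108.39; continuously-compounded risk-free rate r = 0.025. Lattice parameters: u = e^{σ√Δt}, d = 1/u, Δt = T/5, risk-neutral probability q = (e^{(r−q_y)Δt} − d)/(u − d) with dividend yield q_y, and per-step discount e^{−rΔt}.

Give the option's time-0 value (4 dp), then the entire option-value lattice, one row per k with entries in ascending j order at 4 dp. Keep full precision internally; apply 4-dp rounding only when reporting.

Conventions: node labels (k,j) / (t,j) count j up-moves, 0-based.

price = 7.9394
tree:
7.9394
11.8395 3.8138
17.0409 6.3520 1.1129
23.4556 10.3020 2.1539 0.0000
30.2344 16.0840 4.1685 0.0000 0.0000
36.4680 23.4556 8.0675 0.0000 0.0000 0.0000

Δt=0.22440, u=1.08746, d=0.91957, q=0.48039, disc=e^(-rΔt)=0.99441
k=5 terminal: V=max(K-S,0) → 36.4680 23.4556 8.0675 0.0000 0.0000 0.0000
k=4: j=0 S=77.5056 intr=30.2344 cont=30.0480 V=30.2344[EX]; j=1 S=91.6560 intr=16.0840 cont=15.9735 V=16.0840[EX]; j=2 S=108.3900 intr=0.0000 cont=4.1685 V=4.1685[hold]; j=3 S=128.1791 intr=0.0000 cont=0.0000 V=0.0000[hold]; j=4 S=151.5812 intr=0.0000 cont=0.0000 V=0.0000[hold]
k=3: j=0 S=84.2844 intr=23.4556 cont=23.3056 V=23.4556[EX]; j=1 S=99.6725 intr=8.0675 cont=10.3020 V=10.3020[hold]; j=2 S=117.8700 intr=0.0000 cont=2.1539 V=2.1539[hold]; j=3 S=139.3899 intr=0.0000 cont=0.0000 V=0.0000[hold]
k=2: j=0 S=91.6560 intr=16.0840 cont=17.0409 V=17.0409[hold]; j=1 S=108.3900 intr=0.0000 cont=6.3520 V=6.3520[hold]; j=2 S=128.1791 intr=0.0000 cont=1.1129 V=1.1129[hold]
k=1: j=0 S=99.6725 intr=8.0675 cont=11.8395 V=11.8395[hold]; j=1 S=117.8700 intr=0.0000 cont=3.8138 V=3.8138[hold]
k=0: j=0 S=108.3900 intr=0.0000 cont=7.9394 V=7.9394[hold]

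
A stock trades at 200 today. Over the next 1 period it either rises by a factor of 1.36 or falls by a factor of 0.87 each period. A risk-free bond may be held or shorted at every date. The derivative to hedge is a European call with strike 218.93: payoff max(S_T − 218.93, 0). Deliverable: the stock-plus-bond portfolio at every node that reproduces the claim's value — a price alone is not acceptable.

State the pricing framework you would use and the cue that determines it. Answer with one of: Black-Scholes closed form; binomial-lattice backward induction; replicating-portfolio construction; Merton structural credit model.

Key observation: the deliverable is the dynamic trading strategy on the 1-step tree (spot 200, moves 1.36 and 0.87), so the valuation must go through the node-by-node replicating-portfolio solve.

framework: replicating-portfolio construction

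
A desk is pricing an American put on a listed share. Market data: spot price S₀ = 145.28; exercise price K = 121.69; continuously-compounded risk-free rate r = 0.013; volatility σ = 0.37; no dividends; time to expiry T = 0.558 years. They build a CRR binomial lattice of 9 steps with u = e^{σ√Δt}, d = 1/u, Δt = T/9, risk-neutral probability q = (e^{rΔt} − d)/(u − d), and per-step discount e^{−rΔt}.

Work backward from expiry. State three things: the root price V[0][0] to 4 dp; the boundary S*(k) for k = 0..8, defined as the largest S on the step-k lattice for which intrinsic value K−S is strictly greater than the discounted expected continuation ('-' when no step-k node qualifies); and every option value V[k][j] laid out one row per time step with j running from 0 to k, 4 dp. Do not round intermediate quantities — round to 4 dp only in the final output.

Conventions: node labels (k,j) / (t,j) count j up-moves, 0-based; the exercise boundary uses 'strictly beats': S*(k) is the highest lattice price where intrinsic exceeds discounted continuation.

params: Δt=0.06200 u=1.09651 d=0.91199 q=0.48135 e^(-rΔt)=0.99919
t_9 payoffs: 58.2877 45.4598 30.0364 11.4924 0.0000 0.0000 0.0000 0.0000 0.0000 0.0000
t_8: node(8,0) S=69.5210 payoff=52.1690 vs cont=52.0710 → 52.1690 [stop]  node(8,1) S=83.5869 payoff=38.1031 vs cont=38.0050 → 38.1031 [stop]  node(8,2) S=100.4988 payoff=21.1912 vs cont=21.0931 → 21.1912 [stop]  node(8,3) S=120.8324 payoff=0.8576 vs cont=5.9557 → 5.9557 [wait]  node(8,4) S=145.2800 payoff=0.0000 vs cont=0.0000 → 0.0000 [wait]  node(8,5) S=174.6740 payoff=0.0000 vs cont=0.0000 → 0.0000 [wait]  node(8,6) S=210.0152 payoff=0.0000 vs cont=0.0000 → 0.0000 [wait]  node(8,7) S=252.5069 payoff=0.0000 vs cont=0.0000 → 0.0000 [wait]  node(8,8) S=303.5957 payoff=0.0000 vs cont=0.0000 → 0.0000 [wait]  ⇒ S*(8)=100.4988
t_7: node(7,0) S=76.2302 payoff=45.4598 vs cont=45.3617 → 45.4598 [stop]  node(7,1) S=91.6536 payoff=30.0364 vs cont=29.9383 → 30.0364 [stop]  node(7,2) S=110.1976 payoff=11.4924 vs cont=13.8464 → 13.8464 [wait]  node(7,3) S=132.4935 payoff=0.0000 vs cont=3.0864 → 3.0864 [wait]  node(7,4) S=159.3005 payoff=0.0000 vs cont=0.0000 → 0.0000 [wait]  node(7,5) S=191.5312 payoff=0.0000 vs cont=0.0000 → 0.0000 [wait]  node(7,6) S=230.2830 payoff=0.0000 vs cont=0.0000 → 0.0000 [wait]  node(7,7) S=276.8754 payoff=0.0000 vs cont=0.0000 → 0.0000 [wait]  ⇒ S*(7)=91.6536
t_6: node(6,0) S=83.5869 payoff=38.1031 vs cont=38.0050 → 38.1031 [stop]  node(6,1) S=100.4988 payoff=21.1912 vs cont=22.2253 → 22.2253 [wait]  node(6,2) S=120.8324 payoff=0.8576 vs cont=8.6600 → 8.6600 [wait]  node(6,3) S=145.2800 payoff=0.0000 vs cont=1.5995 → 1.5995 [wait]  node(6,4) S=174.6740 payoff=0.0000 vs cont=0.0000 → 0.0000 [wait]  node(6,5) S=210.0152 payoff=0.0000 vs cont=0.0000 → 0.0000 [wait]  node(6,6) S=252.5069 payoff=0.0000 vs cont=0.0000 → 0.0000 [wait]  ⇒ S*(6)=83.5869
t_5: node(5,0) S=91.6536 payoff=30.0364 vs cont=30.4357 → 30.4357 [wait]  node(5,1) S=110.1976 payoff=11.4924 vs cont=15.6830 → 15.6830 [wait]  node(5,2) S=132.4935 payoff=0.0000 vs cont=5.2572 → 5.2572 [wait]  node(5,3) S=159.3005 payoff=0.0000 vs cont=0.8289 → 0.8289 [wait]  node(5,4) S=191.5312 payoff=0.0000 vs cont=0.0000 → 0.0000 [wait]  node(5,5) S=230.2830 payoff=0.0000 vs cont=0.0000 → 0.0000 [wait]  ⇒ S*(5)=-
t_4: node(4,0) S=100.4988 payoff=21.1912 vs cont=23.3156 → 23.3156 [wait]  node(4,1) S=120.8324 payoff=0.8576 vs cont=10.6559 → 10.6559 [wait]  node(4,2) S=145.2800 payoff=0.0000 vs cont=3.1231 → 3.1231 [wait]  node(4,3) S=174.6740 payoff=0.0000 vs cont=0.4296 → 0.4296 [wait]  node(4,4) S=210.0152 payoff=0.0000 vs cont=0.0000 → 0.0000 [wait]  ⇒ S*(4)=-
t_3: node(3,0) S=110.1976 payoff=11.4924 vs cont=17.2079 → 17.2079 [wait]  node(3,1) S=132.4935 payoff=0.0000 vs cont=7.0243 → 7.0243 [wait]  node(3,2) S=159.3005 payoff=0.0000 vs cont=1.8251 → 1.8251 [wait]  node(3,3) S=191.5312 payoff=0.0000 vs cont=0.2226 → 0.2226 [wait]  ⇒ S*(3)=-
t_2: node(2,0) S=120.8324 payoff=0.8576 vs cont=12.2961 → 12.2961 [wait]  node(2,1) S=145.2800 payoff=0.0000 vs cont=4.5180 → 4.5180 [wait]  node(2,2) S=174.6740 payoff=0.0000 vs cont=1.0529 → 1.0529 [wait]  ⇒ S*(2)=-
t_1: node(1,0) S=132.4935 payoff=0.0000 vs cont=8.5452 → 8.5452 [wait]  node(1,1) S=159.3005 payoff=0.0000 vs cont=2.8477 → 2.8477 [wait]  ⇒ S*(1)=-
t_0: node(0,0) S=145.2800 payoff=0.0000 vs cont=5.7980 → 5.7980 [wait]  ⇒ S*(0)=-

price = 5.7980
boundary = - - - - - - 83.5869 91.6536 100.4988
tree:
5.7980
8.5452 2.8477
12.2961 4.5180 1.0529
17.2079 7.0243 1.8251 0.2226
23.3156 10.6559 3.1231 0.4296 0.0000
30.4357 15.6830 5.2572 0.8289 0.0000 0.0000
38.1031 22.2253 8.6600 1.5995 0.0000 0.0000 0.0000
45.4598 30.0364 13.8464 3.0864 0.0000 0.0000 0.0000 0.0000
52.1690 38.1031 21.1912 5.9557 0.0000 0.0000 0.0000 0.0000 0.0000
58.2877 45.4598 30.0364 11.4924 0.0000 0.0000 0.0000 0.0000 0.0000 0.0000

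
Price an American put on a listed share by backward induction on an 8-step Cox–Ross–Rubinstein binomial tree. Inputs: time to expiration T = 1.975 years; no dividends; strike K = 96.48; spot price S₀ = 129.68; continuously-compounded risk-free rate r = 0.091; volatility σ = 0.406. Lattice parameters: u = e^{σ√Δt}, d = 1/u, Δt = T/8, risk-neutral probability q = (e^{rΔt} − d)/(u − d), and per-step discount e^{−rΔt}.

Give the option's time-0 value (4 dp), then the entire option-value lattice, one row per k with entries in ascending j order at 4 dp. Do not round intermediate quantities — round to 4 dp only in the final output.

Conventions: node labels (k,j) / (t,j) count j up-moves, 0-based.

price = 7.5088
tree:
7.5088
11.8048 3.6465
18.0870 6.1940 1.3200
26.8911 10.2931 2.4651 0.2599
38.6122 16.6412 4.5499 0.5378 0.0000
49.1836 25.9640 8.2752 1.1126 0.0000 0.0000
57.8238 38.6122 14.7660 2.3018 0.0000 0.0000 0.0000
64.8856 49.1836 25.6779 4.7623 0.0000 0.0000 0.0000 0.0000
70.6574 57.8238 38.6122 9.8527 0.0000 0.0000 0.0000 0.0000 0.0000

params: Δt=0.24688 u=1.22351 d=0.81732 q=0.50567 e^(-rΔt)=0.97778
t_8 payoffs: 70.6574 57.8238 38.6122 9.8527 0.0000 0.0000 0.0000 0.0000 0.0000
k=7: node(7,0) S=31.5944 payoff=64.8856 vs cont=62.7423 → 64.8856 [stop]  node(7,1) S=47.2964 payoff=49.1836 vs cont=47.0403 → 49.1836 [stop]  node(7,2) S=70.8021 payoff=25.6779 vs cont=23.5346 → 25.6779 [stop]  node(7,3) S=105.9898 payoff=0.0000 vs cont=4.7623 → 4.7623 [wait]  node(7,4) S=158.6653 payoff=0.0000 vs cont=0.0000 → 0.0000 [wait]  node(7,5) S=237.5200 payoff=0.0000 vs cont=0.0000 → 0.0000 [wait]  node(7,6) S=355.5643 payoff=0.0000 vs cont=0.0000 → 0.0000 [wait]  node(7,7) S=532.2752 payoff=0.0000 vs cont=0.0000 → 0.0000 [wait]
k=6: node(6,0) S=38.6562 payoff=57.8238 vs cont=55.6805 → 57.8238 [stop]  node(6,1) S=57.8678 payoff=38.6122 vs cont=36.4689 → 38.6122 [stop]  node(6,2) S=86.6273 payoff=9.8527 vs cont=14.7660 → 14.7660 [wait]  node(6,3) S=129.6800 payoff=0.0000 vs cont=2.3018 → 2.3018 [wait]  node(6,4) S=194.1293 payoff=0.0000 vs cont=0.0000 → 0.0000 [wait]  node(6,5) S=290.6091 payoff=0.0000 vs cont=0.0000 → 0.0000 [wait]  node(6,6) S=435.0380 payoff=0.0000 vs cont=0.0000 → 0.0000 [wait]
k=5: node(5,0) S=47.2964 payoff=49.1836 vs cont=47.0403 → 49.1836 [stop]  node(5,1) S=70.8021 payoff=25.6779 vs cont=25.9640 → 25.9640 [wait]  node(5,2) S=105.9898 payoff=0.0000 vs cont=8.2752 → 8.2752 [wait]  node(5,3) S=158.6653 payoff=0.0000 vs cont=1.1126 → 1.1126 [wait]  node(5,4) S=237.5200 payoff=0.0000 vs cont=0.0000 → 0.0000 [wait]  node(5,5) S=355.5643 payoff=0.0000 vs cont=0.0000 → 0.0000 [wait]
k=4: node(4,0) S=57.8678 payoff=38.6122 vs cont=36.6103 → 38.6122 [stop]  node(4,1) S=86.6273 payoff=9.8527 vs cont=16.6412 → 16.6412 [wait]  node(4,2) S=129.6800 payoff=0.0000 vs cont=4.5499 → 4.5499 [wait]  node(4,3) S=194.1293 payoff=0.0000 vs cont=0.5378 → 0.5378 [wait]  node(4,4) S=290.6091 payoff=0.0000 vs cont=0.0000 → 0.0000 [wait]
k=3: node(3,0) S=70.8021 payoff=25.6779 vs cont=26.8911 → 26.8911 [wait]  node(3,1) S=105.9898 payoff=0.0000 vs cont=10.2931 → 10.2931 [wait]  node(3,2) S=158.6653 payoff=0.0000 vs cont=2.4651 → 2.4651 [wait]  node(3,3) S=237.5200 payoff=0.0000 vs cont=0.2599 → 0.2599 [wait]
k=2: node(2,0) S=86.6273 payoff=9.8527 vs cont=18.0870 → 18.0870 [wait]  node(2,1) S=129.6800 payoff=0.0000 vs cont=6.1940 → 6.1940 [wait]  node(2,2) S=194.1293 payoff=0.0000 vs cont=1.3200 → 1.3200 [wait]
k=1: node(1,0) S=105.9898 payoff=0.0000 vs cont=11.8048 → 11.8048 [wait]  node(1,1) S=158.6653 payoff=0.0000 vs cont=3.6465 → 3.6465 [wait]
k=0: node(0,0) S=129.6800 payoff=0.0000 vs cont=7.5088 → 7.5088 [wait]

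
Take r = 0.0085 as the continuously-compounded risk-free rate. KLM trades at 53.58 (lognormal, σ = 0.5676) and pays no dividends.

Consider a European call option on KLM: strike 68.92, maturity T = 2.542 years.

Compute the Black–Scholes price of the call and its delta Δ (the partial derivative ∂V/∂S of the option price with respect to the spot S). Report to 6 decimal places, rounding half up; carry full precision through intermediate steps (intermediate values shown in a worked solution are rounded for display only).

price = 14.821402
Δ = 0.578534

σ√T = 0.5676·√2.542 = 0.904962
d₁ = (ln(S/K) + (r+σ²/2)T) / (σ√T) = (ln(53.58/68.92) + (0.0085+0.5676²/2)·2.542) / 0.904962 = (-0.251771 + 0.431085) / 0.904962 = 0.198146
d₂ = d₁ − σ√T = 0.198146 − 0.904962 = -0.706816
e^{−rT} = 0.978625
N(d₁) = 0.578534,  N(d₂) = 0.239840
Call price V = S·N(d₁) − K·e^{−rT}·N(d₂) = 30.997876 − 16.176474 = 14.821402
Δ = N(d₁) = 0.578534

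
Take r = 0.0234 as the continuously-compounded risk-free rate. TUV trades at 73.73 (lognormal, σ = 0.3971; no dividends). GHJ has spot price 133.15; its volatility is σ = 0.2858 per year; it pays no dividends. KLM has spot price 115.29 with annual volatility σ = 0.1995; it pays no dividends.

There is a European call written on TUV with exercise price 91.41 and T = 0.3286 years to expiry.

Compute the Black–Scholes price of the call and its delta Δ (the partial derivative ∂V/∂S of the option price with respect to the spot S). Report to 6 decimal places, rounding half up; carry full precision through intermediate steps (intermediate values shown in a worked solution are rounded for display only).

price = 1.826659
Δ = 0.212821

σ√T = 0.3971·√0.3286 = 0.227632
d₁ = (ln(S/K) + (r+σ²/2)T) / (σ√T) = (ln(73.73/91.41) + (0.0234+0.3971²/2)·0.3286) / 0.227632 = (-0.214945 + 0.033597) / 0.227632 = -0.796670
d₂ = d₁ − σ√T = -0.796670 − 0.227632 = -1.024302
e^{−rT} = 0.992340
N(d₁) = 0.212821,  N(d₂) = 0.152846
Call price V = S·N(d₁) − K·e^{−rT}·N(d₂) = 15.691325 − 13.864666 = 1.826659
Δ = N(d₁) = 0.212821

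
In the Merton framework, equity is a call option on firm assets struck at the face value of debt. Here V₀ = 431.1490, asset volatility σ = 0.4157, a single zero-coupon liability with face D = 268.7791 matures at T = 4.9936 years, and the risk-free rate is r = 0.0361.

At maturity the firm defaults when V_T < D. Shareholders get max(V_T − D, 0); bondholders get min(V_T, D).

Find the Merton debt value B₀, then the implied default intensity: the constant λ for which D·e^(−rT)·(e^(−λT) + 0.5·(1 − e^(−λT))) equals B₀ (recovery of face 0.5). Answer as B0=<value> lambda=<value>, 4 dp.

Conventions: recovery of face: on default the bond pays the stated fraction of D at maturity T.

B0=185.7677 lambda=0.0846

Equity is a call on the firm's assets struck at D = 268.7791:
d₁ = [ln(V₀/D) + (r + σ²/2)T] / (σ√T)
   = [ln(431.1490/268.7791) + (0.0361 + 0.5·0.4157²)·4.9936] / (0.4157·√4.9936)
   = [0.472564 + 0.611732] / 0.928938 = 1.167242
d₂ = d₁ − σ√T = 1.167242 − 0.928938 = 0.238304
N(d₁) = 0.878444,  N(d₂) = 0.594177,  e^(−rT) = 0.835046
E₀ = V₀·N(d₁) − D·e^(−rT)·N(d₂)
   = 431.1490·0.878444 − 268.7791·0.835046·0.594177 = 245.381316
B₀ = V₀ − E₀ = 431.1490 − 245.381316 = 185.767684
e^(−λT) = (B₀·e^(rT)/D − 0.5)/(1 − 0.5) = (185.7677·1.197539/268.7791 − 0.5)/0.5 = 0.65536786
λ = −ln(0.65536786)/4.9936 = 0.084620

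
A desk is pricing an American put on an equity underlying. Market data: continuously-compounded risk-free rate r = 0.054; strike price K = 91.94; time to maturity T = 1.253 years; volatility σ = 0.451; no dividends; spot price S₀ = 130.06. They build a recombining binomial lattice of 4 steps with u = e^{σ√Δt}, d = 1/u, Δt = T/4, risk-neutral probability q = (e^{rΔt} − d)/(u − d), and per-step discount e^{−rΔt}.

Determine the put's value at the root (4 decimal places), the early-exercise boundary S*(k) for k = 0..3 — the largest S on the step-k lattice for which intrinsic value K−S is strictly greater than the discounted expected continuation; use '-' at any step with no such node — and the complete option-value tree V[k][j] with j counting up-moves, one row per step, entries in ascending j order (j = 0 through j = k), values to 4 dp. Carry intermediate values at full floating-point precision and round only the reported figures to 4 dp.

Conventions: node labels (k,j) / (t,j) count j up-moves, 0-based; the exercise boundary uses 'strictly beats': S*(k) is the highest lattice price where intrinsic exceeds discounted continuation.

params: Δt=0.31325 u=1.28714 d=0.77692 q=0.47066 e^(-rΔt)=0.98323
t_4 payoffs: 44.5543 13.4354 0.0000 0.0000 0.0000
t_3: node(3,0) S=60.9918 payoff=30.9482 vs cont=29.4061 → 30.9482 [stop]  node(3,1) S=101.0461 payoff=0.0000 vs cont=6.9925 → 6.9925 [wait]  node(3,2) S=167.4048 payoff=0.0000 vs cont=0.0000 → 0.0000 [wait]  node(3,3) S=277.3424 payoff=0.0000 vs cont=0.0000 → 0.0000 [wait]  ⇒ S*(3)=60.9918
t_2: node(2,0) S=78.5046 payoff=13.4354 vs cont=19.3432 → 19.3432 [wait]  node(2,1) S=130.0600 payoff=0.0000 vs cont=3.6393 → 3.6393 [wait]  node(2,2) S=215.4726 payoff=0.0000 vs cont=0.0000 → 0.0000 [wait]  ⇒ S*(2)=-
t_1: node(1,0) S=101.0461 payoff=0.0000 vs cont=11.7515 → 11.7515 [wait]  node(1,1) S=167.4048 payoff=0.0000 vs cont=1.8941 → 1.8941 [wait]  ⇒ S*(1)=-
t_0: node(0,0) S=130.0600 payoff=0.0000 vs cont=6.9927 → 6.9927 [wait]  ⇒ S*(0)=-

price = 6.9927
boundary = - - - 60.9918
tree:
6.9927
11.7515 1.8941
19.3432 3.6393 0.0000
30.9482 6.9925 0.0000 0.0000
44.5543 13.4354 0.0000 0.0000 0.0000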